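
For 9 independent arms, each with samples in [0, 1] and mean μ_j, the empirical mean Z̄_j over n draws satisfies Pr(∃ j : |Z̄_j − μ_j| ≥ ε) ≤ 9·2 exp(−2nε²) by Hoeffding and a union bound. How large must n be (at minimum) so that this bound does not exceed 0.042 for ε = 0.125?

Need 2·9·exp(−2nε²) ≤ 0.042, i.e. exp(−2nε²) ≤ 0.042/18.
So 2nε² ≥ ln(18/0.042) = 6.060457.
Hence n ≥ 6.060457/(2·0.125²) = 193.935.
The smallest integer n is 194.

194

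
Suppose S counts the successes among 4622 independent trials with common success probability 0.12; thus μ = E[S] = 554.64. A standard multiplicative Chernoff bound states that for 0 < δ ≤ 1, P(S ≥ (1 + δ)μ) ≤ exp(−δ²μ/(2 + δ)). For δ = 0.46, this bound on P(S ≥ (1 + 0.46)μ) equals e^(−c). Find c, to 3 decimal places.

c = δ²μ/(2 + δ) = 0.46²·554.64/(2 + 0.46) = 47.7081.

47.708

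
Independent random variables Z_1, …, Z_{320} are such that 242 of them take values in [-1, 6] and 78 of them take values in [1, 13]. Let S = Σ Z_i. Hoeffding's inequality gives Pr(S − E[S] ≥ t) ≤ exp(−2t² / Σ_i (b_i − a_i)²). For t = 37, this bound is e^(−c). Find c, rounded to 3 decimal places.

Σ(b_i − a_i)² = 242·7² + 78·12² = 23090.
c = 2t² / 23090 = 2·37² / 23090 = 0.1186.

0.119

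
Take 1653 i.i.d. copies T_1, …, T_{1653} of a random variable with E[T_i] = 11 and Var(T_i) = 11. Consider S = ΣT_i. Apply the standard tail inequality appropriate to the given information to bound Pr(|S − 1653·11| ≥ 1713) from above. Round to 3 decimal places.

0.006

With mean and variance of each term known, Chebyshev's inequality bounds the deviation of the sum (or sample mean).
Var(S) = n·Var(T_i) = 1653·11 = 18183.
Chebyshev: Pr(|S − 1653·11| ≥ 1713) ≤ Var(S)/1713² = 18183/2934369 = 0.0062.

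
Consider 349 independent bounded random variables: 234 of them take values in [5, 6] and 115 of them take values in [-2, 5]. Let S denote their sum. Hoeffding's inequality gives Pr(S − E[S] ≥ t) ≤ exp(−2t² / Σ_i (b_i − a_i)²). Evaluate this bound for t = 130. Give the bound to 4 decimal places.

Σ(b_i − a_i)² = 234·1² + 115·7² = 5869.
Exponent = 2·130² / 5869 = 5.75907.
Bound = exp(−5.75907) = 0.00315.

0.0032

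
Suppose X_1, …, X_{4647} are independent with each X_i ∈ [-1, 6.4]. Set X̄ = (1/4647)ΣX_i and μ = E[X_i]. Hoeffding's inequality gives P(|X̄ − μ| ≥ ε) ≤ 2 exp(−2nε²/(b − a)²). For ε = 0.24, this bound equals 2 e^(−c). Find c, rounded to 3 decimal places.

c = 2nε²/(b − a)² = 2·4647·0.24² / 7.4² = 9.7760.

9.776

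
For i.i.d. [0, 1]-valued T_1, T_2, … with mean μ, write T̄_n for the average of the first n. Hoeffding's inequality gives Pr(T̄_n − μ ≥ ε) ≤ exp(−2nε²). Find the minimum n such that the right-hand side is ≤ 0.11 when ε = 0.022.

Require exp(−2nε²) ≤ 0.11, i.e. 2nε² ≥ ln(1/0.11) = 2.207275.
So n ≥ 2.207275 / (2·0.022²) = 2280.243.
The smallest integer n is 2281.

2281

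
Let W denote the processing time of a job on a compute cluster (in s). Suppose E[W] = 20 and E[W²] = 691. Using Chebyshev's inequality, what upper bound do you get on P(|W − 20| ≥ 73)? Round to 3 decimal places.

Var(W) = E[W²] − (E[W])² = 691 − 400 = 291.
Chebyshev's inequality: P(|W − μ| ≥ t) ≤ Var(W)/t² = 291/5329 = 0.0546.

0.055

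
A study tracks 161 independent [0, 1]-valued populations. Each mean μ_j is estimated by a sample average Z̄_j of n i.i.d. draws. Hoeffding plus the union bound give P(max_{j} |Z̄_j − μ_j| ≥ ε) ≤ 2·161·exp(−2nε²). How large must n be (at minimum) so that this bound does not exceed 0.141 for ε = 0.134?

Need 2·161·exp(−2nε²) ≤ 0.141, i.e. exp(−2nε²) ≤ 0.141/322.
So 2nε² ≥ ln(322/0.141) = 7.733547.
Hence n ≥ 7.733547/(2·0.134²) = 215.347.
The smallest integer n is 216.

216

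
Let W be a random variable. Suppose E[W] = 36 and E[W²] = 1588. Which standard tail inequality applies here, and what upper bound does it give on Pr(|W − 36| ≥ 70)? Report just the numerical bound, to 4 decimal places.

The first two moments determine the variance, so Chebyshev's inequality is the sharpest standard bound available.
Var(W) = E[W²] − (E[W])² = 1588 − 1296 = 292.
Chebyshev's inequality: Pr(|W − μ| ≥ t) ≤ Var(W)/t² = 292/4900 = 0.0596.

0.0596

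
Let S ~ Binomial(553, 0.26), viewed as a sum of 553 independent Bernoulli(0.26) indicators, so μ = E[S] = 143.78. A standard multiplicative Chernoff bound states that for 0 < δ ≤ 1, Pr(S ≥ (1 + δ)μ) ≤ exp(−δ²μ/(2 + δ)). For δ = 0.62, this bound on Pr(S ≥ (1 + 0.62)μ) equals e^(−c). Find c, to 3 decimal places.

c = δ²μ/(2 + δ) = 0.62²·143.78/(2 + 0.62) = 21.0951.

21.095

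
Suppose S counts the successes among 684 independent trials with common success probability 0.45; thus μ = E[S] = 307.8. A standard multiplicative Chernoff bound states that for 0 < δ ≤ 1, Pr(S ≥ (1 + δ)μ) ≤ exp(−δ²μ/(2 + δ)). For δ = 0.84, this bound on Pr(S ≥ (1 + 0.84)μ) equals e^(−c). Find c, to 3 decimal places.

c = δ²μ/(2 + δ) = 0.84²·307.8/(2 + 0.84) = 76.4731.

76.473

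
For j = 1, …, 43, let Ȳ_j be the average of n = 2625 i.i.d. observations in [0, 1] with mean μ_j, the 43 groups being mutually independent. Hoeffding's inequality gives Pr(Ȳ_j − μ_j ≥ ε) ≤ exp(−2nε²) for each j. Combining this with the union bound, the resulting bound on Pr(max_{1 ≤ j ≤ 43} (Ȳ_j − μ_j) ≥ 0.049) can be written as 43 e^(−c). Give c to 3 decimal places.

12.605

Union bound over the 43 events: Pr(max_{1 ≤ j ≤ 43} (Ȳ_j − μ_j) ≥ 0.049) ≤ 43·exp(−2nε²) = 43 exp(−2·2625·0.049²).
So c = 2·2625·0.049² = 12.6052.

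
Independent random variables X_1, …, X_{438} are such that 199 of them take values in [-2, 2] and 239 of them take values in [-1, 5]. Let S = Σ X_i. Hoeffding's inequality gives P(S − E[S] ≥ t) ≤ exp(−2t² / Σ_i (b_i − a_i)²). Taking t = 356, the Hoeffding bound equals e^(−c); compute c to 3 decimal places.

21.503

Σ(b_i − a_i)² = 199·4² + 239·6² = 11788.
c = 2t² / 11788 = 2·356² / 11788 = 21.5025.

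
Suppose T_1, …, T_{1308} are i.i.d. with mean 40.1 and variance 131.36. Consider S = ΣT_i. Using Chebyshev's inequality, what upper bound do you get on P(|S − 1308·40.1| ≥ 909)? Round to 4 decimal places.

Var(S) = n·Var(T_i) = 1308·131.36 = 171818.88.
Chebyshev: P(|S − 1308·40.1| ≥ 909) ≤ Var(S)/909² = 171818.88/826281 = 0.2079.

0.2079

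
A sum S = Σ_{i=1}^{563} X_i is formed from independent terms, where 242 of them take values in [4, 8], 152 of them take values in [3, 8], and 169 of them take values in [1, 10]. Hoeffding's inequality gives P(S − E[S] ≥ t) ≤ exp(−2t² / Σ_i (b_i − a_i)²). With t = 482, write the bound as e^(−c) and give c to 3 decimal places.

21.752

Σ(b_i − a_i)² = 242·4² + 152·5² + 169·9² = 21361.
c = 2t² / 21361 = 2·482² / 21361 = 21.7522.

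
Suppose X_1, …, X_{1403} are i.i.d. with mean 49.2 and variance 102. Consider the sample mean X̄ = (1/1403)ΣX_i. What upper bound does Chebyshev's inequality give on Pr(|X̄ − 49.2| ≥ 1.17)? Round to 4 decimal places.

0.0531

Var(X̄) = Var(X_i)/n = 102/1403 = 0.072701.
Chebyshev: Pr(|X̄ − 49.2| ≥ 1.17) ≤ Var(X̄)/(1.17)² = 102/(1403·1.17²) = 0.0531.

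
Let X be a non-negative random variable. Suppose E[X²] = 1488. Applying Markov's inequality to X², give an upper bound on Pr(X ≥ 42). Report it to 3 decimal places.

Since X ≥ 0, the event {X ≥ 42} is the same as {X² ≥ 1764}.
Markov's inequality applied to X² gives Pr(X² ≥ 1764) ≤ E[X²]/1764 = 1488/1764 = 0.8435.

0.844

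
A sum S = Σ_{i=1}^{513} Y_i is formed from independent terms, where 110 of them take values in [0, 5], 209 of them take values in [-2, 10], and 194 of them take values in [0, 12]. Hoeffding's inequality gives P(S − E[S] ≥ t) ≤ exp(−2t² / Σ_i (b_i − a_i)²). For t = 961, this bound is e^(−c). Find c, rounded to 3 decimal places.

30.388

Σ(b_i − a_i)² = 110·5² + 209·12² + 194·12² = 60782.
c = 2t² / 60782 = 2·961² / 60782 = 30.3880.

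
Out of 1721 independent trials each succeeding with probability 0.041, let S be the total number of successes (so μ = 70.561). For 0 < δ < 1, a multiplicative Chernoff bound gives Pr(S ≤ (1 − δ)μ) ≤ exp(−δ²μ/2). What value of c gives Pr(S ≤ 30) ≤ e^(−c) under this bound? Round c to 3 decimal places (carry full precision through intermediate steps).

11.658

Write 30 = (1 − δ)μ, so δ = 1 − 30/70.561 = 0.574836…
Then the exponent is δ²μ/2 = (μ − 30)²/(2μ) = 11.657961.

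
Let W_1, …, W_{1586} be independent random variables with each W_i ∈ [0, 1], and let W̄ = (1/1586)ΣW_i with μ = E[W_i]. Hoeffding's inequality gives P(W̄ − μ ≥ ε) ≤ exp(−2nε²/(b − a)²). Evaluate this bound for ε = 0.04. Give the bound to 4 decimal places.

0.0062

Exponent: 2nε²/(b − a)² = 2·1586·0.04² / 1² = 5.07520.
Bound = exp(−5.07520) = 0.00625.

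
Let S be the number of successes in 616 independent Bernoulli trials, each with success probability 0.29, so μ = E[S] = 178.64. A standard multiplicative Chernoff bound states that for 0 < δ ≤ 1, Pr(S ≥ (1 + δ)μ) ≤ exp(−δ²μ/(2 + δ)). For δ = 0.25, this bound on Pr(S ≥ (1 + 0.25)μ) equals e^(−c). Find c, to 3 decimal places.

4.962

c = δ²μ/(2 + δ) = 0.25²·178.64/(2 + 0.25) = 4.9622.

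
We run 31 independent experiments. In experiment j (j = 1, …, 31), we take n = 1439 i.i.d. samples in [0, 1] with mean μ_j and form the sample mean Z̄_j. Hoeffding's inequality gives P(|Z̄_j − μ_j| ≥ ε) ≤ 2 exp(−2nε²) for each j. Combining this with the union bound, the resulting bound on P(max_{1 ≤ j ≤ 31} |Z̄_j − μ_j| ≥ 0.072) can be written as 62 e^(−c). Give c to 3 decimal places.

Union bound over the 31 events: P(max_{1 ≤ j ≤ 31} |Z̄_j − μ_j| ≥ 0.072) ≤ 31·2·exp(−2nε²) = 62 exp(−2·1439·0.072²).
So c = 2·1439·0.072² = 14.9196.

14.920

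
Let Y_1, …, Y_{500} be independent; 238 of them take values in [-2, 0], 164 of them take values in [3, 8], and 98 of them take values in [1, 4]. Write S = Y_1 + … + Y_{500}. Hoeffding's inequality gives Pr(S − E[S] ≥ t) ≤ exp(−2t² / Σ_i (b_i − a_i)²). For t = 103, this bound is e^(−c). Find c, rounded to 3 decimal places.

Σ(b_i − a_i)² = 238·2² + 164·5² + 98·3² = 5934.
c = 2t² / 5934 = 2·103² / 5934 = 3.5757.

3.576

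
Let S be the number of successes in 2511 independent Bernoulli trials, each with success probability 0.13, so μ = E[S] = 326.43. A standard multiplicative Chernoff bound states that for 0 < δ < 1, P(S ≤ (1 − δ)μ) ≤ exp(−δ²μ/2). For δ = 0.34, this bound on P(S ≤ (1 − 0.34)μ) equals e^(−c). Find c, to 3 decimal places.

c = δ²μ/2 = 0.34²·326.43/2 = 18.8677.

18.868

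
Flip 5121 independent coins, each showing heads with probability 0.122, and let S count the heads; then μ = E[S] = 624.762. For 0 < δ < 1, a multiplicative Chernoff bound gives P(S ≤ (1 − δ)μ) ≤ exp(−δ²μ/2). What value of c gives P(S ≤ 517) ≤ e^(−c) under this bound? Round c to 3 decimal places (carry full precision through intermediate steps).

9.294

Write 517 = (1 − δ)μ, so δ = 1 − 517/624.762 = 0.1724849…
Then the exponent is δ²μ/2 = (μ − 517)²/(2μ) = 9.293658.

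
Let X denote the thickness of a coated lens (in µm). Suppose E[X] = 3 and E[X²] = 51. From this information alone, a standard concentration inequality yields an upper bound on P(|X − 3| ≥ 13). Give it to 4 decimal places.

The first two moments determine the variance, so Chebyshev's inequality is the sharpest standard bound available.
Var(X) = E[X²] − (E[X])² = 51 − 9 = 42.
Chebyshev's inequality: P(|X − μ| ≥ t) ≤ Var(X)/t² = 42/169 = 0.2485.

0.2485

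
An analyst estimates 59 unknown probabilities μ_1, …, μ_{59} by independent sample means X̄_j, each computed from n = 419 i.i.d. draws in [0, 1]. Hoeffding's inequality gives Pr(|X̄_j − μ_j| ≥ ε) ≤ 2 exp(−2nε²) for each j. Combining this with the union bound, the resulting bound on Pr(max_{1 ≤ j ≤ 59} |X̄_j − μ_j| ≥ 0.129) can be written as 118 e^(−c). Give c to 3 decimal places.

Union bound over the 59 events: Pr(max_{1 ≤ j ≤ 59} |X̄_j − μ_j| ≥ 0.129) ≤ 59·2·exp(−2nε²) = 118 exp(−2·419·0.129²).
So c = 2·419·0.129² = 13.9452.

13.945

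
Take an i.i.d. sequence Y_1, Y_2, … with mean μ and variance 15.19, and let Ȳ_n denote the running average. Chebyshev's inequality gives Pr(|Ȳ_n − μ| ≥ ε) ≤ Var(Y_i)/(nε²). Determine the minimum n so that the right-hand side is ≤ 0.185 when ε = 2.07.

Require 15.19/(n·2.07²) ≤ 0.185, i.e. n ≥ 15.19/(0.185·2.07²) = 19.162.
The smallest integer n is 20.

20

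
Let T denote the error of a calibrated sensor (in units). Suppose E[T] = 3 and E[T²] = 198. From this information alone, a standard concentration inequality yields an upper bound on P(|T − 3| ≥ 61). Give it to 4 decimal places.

The first two moments determine the variance, so Chebyshev's inequality is the sharpest standard bound available.
Var(T) = E[T²] − (E[T])² = 198 − 9 = 189.
Chebyshev's inequality: P(|T − μ| ≥ t) ≤ Var(T)/t² = 189/3721 = 0.0508.

0.0508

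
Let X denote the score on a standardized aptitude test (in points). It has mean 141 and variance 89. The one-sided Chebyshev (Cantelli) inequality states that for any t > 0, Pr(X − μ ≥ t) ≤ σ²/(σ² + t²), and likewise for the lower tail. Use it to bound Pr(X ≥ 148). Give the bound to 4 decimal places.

Here σ² = 89 and t = 7, so σ² + t² = 138.
Cantelli's bound: 89/138 = 0.6449.

0.6449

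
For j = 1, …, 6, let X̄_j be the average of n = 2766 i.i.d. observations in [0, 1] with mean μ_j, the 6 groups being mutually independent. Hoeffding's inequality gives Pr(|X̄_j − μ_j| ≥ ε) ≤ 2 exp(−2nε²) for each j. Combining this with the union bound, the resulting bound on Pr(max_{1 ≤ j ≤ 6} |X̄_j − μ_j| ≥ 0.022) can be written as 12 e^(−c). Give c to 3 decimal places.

2.677

Union bound over the 6 events: Pr(max_{1 ≤ j ≤ 6} |X̄_j − μ_j| ≥ 0.022) ≤ 6·2·exp(−2nε²) = 12 exp(−2·2766·0.022²).
So c = 2·2766·0.022² = 2.6775.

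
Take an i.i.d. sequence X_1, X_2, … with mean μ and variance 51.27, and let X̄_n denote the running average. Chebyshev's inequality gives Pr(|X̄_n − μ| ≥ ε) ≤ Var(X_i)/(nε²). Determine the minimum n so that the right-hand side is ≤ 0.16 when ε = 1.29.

Require 51.27/(n·1.29²) ≤ 0.16, i.e. n ≥ 51.27/(0.16·1.29²) = 192.559.
The smallest integer n is 193.

193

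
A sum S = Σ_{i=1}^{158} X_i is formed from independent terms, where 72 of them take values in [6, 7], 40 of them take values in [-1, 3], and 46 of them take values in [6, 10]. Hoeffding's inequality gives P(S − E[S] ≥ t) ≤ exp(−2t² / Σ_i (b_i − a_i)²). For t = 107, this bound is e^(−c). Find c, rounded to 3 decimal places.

Σ(b_i − a_i)² = 72·1² + 40·4² + 46·4² = 1448.
c = 2t² / 1448 = 2·107² / 1448 = 15.8135.

15.814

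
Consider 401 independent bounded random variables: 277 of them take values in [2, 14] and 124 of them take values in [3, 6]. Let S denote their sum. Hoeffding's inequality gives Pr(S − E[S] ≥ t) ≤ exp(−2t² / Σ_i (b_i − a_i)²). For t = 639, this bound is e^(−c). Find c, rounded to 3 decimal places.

Σ(b_i − a_i)² = 277·12² + 124·3² = 41004.
c = 2t² / 41004 = 2·639² / 41004 = 19.9162.

19.916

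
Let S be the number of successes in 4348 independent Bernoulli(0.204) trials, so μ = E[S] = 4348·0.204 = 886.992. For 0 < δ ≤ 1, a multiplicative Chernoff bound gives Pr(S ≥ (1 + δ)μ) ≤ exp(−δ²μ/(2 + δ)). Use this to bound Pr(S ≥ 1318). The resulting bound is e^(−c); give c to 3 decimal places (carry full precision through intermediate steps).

Write 1318 = (1 + δ)μ, so δ = 1318/886.992 − 1 = 0.485921…
Then the exponent is δ²μ/(2 + δ) = (1318 − μ)² / (μ·(2 + δ)) = 84.248785.

84.249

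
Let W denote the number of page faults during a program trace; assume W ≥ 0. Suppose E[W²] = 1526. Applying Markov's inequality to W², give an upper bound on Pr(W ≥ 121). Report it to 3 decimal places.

0.104

Since W ≥ 0, the event {W ≥ 121} is the same as {W² ≥ 14641}.
Markov's inequality applied to W² gives Pr(W² ≥ 14641) ≤ E[W²]/14641 = 1526/14641 = 0.1042.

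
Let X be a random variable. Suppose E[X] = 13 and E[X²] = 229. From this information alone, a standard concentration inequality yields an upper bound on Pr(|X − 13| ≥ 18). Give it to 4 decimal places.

The first two moments determine the variance, so Chebyshev's inequality is the sharpest standard bound available.
Var(X) = E[X²] − (E[X])² = 229 − 169 = 60.
Chebyshev's inequality: Pr(|X − μ| ≥ t) ≤ Var(X)/t² = 60/324 = 0.1852.

0.1852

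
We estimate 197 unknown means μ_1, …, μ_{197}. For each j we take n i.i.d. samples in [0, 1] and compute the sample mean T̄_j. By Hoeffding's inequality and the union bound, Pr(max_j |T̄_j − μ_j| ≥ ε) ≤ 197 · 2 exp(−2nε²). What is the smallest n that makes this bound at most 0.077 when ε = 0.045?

2109

Need 2·197·exp(−2nε²) ≤ 0.077, i.e. exp(−2nε²) ≤ 0.077/394.
So 2nε² ≥ ln(394/0.077) = 8.540301.
Hence n ≥ 8.540301/(2·0.045²) = 2108.716.
The smallest integer n is 2109.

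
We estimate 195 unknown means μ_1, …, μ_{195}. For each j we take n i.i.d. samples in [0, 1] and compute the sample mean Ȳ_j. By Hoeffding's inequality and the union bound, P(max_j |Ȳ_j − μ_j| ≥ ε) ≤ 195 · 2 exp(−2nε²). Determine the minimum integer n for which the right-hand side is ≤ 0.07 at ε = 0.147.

Need 2·195·exp(−2nε²) ≤ 0.07, i.e. exp(−2nε²) ≤ 0.07/390.
So 2nε² ≥ ln(390/0.07) = 8.625407.
Hence n ≥ 8.625407/(2·0.147²) = 199.579.
The smallest integer n is 200.

200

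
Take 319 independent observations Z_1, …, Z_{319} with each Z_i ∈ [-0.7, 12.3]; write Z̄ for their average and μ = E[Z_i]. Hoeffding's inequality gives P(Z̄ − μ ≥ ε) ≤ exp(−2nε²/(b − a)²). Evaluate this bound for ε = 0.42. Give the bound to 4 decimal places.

Exponent: 2nε²/(b − a)² = 2·319·0.42² / 13² = 0.66594.
Bound = exp(−0.66594) = 0.51379.

0.5138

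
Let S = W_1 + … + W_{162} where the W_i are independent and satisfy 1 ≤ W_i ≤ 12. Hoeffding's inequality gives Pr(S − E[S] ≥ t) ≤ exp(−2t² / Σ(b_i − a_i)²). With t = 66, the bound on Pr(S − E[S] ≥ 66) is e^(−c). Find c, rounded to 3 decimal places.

0.444

Σ(b_i − a_i)² = 162·(11)² = 19602.
c = 2t²/19602 = 2·66²/19602 = 0.4444.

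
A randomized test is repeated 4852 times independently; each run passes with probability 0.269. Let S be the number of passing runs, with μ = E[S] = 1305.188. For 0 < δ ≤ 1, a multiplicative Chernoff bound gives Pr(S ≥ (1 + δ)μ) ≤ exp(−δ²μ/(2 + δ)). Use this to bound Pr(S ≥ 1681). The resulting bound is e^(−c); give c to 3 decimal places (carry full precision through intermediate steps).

47.296

Write 1681 = (1 + δ)μ, so δ = 1681/1305.188 − 1 = 0.2879371…
Then the exponent is δ²μ/(2 + δ) = (1681 − μ)² / (μ·(2 + δ)) = 47.295970.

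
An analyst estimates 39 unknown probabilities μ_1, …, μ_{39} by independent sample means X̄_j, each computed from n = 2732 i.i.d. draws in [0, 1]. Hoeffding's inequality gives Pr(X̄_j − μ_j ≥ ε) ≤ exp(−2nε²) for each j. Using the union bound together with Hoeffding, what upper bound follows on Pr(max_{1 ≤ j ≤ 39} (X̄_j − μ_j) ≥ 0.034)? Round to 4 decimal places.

Per-experiment Hoeffding bound: exp(−2·2732·0.034²) = exp(−6.31638) = 0.0018065.
Union bound over 39 events: 39·0.0018065 = 0.07045.

0.0705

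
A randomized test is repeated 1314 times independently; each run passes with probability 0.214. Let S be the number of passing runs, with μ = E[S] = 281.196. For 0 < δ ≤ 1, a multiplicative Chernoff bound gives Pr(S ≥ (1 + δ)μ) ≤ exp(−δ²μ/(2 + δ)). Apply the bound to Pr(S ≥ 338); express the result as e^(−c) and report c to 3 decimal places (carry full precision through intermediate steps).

Write 338 = (1 + δ)μ, so δ = 338/281.196 − 1 = 0.2020086…
Then the exponent is δ²μ/(2 + δ) = (338 − μ)² / (μ·(2 + δ)) = 5.211103.

5.211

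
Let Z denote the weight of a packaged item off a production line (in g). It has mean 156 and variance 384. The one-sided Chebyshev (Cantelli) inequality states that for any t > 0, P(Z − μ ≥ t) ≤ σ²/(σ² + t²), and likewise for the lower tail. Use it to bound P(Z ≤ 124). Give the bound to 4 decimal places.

Here σ² = 384 and t = 32, so σ² + t² = 1408.
Cantelli's bound: 384/1408 = 0.2727.

0.2727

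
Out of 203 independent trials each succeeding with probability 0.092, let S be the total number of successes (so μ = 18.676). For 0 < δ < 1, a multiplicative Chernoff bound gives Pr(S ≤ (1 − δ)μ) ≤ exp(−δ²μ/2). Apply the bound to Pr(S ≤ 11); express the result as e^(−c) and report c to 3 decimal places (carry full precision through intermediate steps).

1.577

Write 11 = (1 − δ)μ, so δ = 1 − 11/18.676 = 0.4110088…
Then the exponent is δ²μ/2 = (μ − 11)²/(2μ) = 1.577452.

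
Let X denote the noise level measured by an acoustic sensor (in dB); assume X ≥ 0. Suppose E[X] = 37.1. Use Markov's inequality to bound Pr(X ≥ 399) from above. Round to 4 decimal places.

Markov's inequality: for a non-negative random variable, Pr(X ≥ a) ≤ E[X]/a.
Here E[X] = 37.1 and a = 399, so the bound is 37.1/399 = 0.0930.

0.0930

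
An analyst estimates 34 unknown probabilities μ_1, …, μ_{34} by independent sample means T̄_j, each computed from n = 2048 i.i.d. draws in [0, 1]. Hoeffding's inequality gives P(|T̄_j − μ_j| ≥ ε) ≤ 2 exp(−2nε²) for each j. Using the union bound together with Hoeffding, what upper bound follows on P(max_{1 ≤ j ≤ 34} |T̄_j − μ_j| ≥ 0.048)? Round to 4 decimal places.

Per-experiment Hoeffding bound: 2·exp(−2·2048·0.048²) = 2·exp(−9.43718) = 0.00015941.
Union bound over 34 events: 34·0.00015941 = 0.00542.

0.0054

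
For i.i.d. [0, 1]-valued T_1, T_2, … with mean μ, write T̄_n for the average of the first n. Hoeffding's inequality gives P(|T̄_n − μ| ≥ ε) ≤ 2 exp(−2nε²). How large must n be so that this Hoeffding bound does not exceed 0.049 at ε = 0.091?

Require 2·exp(−2nε²) ≤ 0.049, i.e. 2nε² ≥ ln(2/0.049) = 3.709082.
So n ≥ 3.709082 / (2·0.091²) = 223.951.
The smallest integer n is 224.

224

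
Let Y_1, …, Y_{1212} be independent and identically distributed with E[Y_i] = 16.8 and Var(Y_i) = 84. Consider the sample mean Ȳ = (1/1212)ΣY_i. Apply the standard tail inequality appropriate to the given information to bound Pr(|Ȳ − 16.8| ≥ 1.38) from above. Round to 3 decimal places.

0.036

With mean and variance of each term known, Chebyshev's inequality bounds the deviation of the sum (or sample mean).
Var(Ȳ) = Var(Y_i)/n = 84/1212 = 0.069307.
Chebyshev: Pr(|Ȳ − 16.8| ≥ 1.38) ≤ Var(Ȳ)/(1.38)² = 84/(1212·1.38²) = 0.0364.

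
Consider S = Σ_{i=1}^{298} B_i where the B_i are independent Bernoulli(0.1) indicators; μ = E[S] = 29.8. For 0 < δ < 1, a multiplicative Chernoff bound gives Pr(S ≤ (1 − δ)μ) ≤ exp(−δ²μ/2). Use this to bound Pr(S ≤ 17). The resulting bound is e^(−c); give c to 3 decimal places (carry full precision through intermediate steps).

2.749

Write 17 = (1 − δ)μ, so δ = 1 − 17/29.8 = 0.4295302…
Then the exponent is δ²μ/2 = (μ − 17)²/(2μ) = 2.748993.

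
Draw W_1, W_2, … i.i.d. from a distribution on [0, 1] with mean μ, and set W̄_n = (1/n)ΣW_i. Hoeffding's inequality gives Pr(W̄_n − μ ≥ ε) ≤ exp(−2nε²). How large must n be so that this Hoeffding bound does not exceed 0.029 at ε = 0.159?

71

Require exp(−2nε²) ≤ 0.029, i.e. 2nε² ≥ ln(1/0.029) = 3.540459.
So n ≥ 3.540459 / (2·0.159²) = 70.022.
The smallest integer n is 71.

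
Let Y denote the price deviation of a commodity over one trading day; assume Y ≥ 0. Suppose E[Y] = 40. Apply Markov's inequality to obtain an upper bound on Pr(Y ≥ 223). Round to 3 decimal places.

0.179

Markov's inequality: for a non-negative random variable, Pr(Y ≥ a) ≤ E[Y]/a.
Here E[Y] = 40 and a = 223, so the bound is 40/223 = 0.1794.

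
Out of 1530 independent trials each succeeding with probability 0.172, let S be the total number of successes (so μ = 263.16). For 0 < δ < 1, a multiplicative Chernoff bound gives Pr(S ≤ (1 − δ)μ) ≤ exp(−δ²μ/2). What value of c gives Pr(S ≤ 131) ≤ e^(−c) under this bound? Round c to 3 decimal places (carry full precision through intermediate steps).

Write 131 = (1 − δ)μ, so δ = 1 − 131/263.16 = 0.502204…
Then the exponent is δ²μ/2 = (μ − 131)²/(2μ) = 33.185639.

33.186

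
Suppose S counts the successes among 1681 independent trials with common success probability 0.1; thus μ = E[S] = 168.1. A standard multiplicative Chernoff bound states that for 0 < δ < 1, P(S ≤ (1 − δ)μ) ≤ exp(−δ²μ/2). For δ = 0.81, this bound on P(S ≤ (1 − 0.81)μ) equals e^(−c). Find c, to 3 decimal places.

55.145

c = δ²μ/2 = 0.81²·168.1/2 = 55.1452.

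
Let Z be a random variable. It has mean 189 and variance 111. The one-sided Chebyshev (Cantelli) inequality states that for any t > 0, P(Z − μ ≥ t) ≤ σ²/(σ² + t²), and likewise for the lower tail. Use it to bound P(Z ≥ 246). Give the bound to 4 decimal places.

0.0330

Here σ² = 111 and t = 57, so σ² + t² = 3360.
Cantelli's bound: 111/3360 = 0.0330.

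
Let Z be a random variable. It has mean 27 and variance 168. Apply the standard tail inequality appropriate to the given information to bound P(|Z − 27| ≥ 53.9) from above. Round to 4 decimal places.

0.0578

Mean and variance are known, so Chebyshev's inequality applies.
Chebyshev: P(|Z − μ| ≥ t) ≤ Var(Z)/t².
Bound = 168 / 2905.21 = 0.0578.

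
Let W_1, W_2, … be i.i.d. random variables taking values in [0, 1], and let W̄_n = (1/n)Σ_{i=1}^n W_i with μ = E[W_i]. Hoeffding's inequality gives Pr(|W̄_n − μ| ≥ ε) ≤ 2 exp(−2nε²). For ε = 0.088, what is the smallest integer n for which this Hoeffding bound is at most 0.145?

170

Require 2·exp(−2nε²) ≤ 0.145, i.e. 2nε² ≥ ln(2/0.145) = 2.624169.
So n ≥ 2.624169 / (2·0.088²) = 169.432.
The smallest integer n is 170.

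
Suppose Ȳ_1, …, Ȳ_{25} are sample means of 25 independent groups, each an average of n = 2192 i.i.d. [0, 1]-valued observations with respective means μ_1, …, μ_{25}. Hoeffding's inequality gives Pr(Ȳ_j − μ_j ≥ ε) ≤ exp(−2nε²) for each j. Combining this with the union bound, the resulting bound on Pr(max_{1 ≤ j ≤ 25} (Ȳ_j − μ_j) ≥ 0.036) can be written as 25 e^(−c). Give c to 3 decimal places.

Union bound over the 25 events: Pr(max_{1 ≤ j ≤ 25} (Ȳ_j − μ_j) ≥ 0.036) ≤ 25·exp(−2nε²) = 25 exp(−2·2192·0.036²).
So c = 2·2192·0.036² = 5.6817.

5.682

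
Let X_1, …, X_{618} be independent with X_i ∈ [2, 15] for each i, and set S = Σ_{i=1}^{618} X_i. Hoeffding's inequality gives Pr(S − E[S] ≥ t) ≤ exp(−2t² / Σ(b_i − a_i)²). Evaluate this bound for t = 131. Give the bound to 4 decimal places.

0.7199

Σ(b_i − a_i)² = 618·(13)² = 104442.
Exponent = 2·131²/104442 = 0.3286.
Bound = exp(−0.3286) = 0.71991.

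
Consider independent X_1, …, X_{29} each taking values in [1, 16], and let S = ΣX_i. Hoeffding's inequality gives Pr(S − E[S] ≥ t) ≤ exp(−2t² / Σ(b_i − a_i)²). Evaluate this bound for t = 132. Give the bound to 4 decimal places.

0.0048

Σ(b_i − a_i)² = 29·(15)² = 6525.
Exponent = 2·132²/6525 = 5.3407.
Bound = exp(−5.3407) = 0.00479.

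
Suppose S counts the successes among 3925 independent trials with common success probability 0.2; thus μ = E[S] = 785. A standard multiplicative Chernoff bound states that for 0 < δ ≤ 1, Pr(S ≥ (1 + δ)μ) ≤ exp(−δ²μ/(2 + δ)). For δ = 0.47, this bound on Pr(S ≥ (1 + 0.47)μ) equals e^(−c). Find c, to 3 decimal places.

c = δ²μ/(2 + δ) = 0.47²·785/(2 + 0.47) = 70.2051.

70.205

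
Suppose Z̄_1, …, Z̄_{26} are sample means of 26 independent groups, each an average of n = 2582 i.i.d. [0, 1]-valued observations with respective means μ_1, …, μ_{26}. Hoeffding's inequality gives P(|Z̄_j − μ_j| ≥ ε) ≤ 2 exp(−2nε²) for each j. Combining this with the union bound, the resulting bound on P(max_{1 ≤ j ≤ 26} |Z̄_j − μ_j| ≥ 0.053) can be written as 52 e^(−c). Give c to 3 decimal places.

14.506

Union bound over the 26 events: P(max_{1 ≤ j ≤ 26} |Z̄_j − μ_j| ≥ 0.053) ≤ 26·2·exp(−2nε²) = 52 exp(−2·2582·0.053²).
So c = 2·2582·0.053² = 14.5057.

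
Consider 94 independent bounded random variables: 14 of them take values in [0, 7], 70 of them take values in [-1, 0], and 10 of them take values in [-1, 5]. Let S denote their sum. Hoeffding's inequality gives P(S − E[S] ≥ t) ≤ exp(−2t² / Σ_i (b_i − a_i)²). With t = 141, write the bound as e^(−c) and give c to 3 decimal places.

Σ(b_i − a_i)² = 14·7² + 70·1² + 10·6² = 1116.
c = 2t² / 1116 = 2·141² / 1116 = 35.6290.

35.629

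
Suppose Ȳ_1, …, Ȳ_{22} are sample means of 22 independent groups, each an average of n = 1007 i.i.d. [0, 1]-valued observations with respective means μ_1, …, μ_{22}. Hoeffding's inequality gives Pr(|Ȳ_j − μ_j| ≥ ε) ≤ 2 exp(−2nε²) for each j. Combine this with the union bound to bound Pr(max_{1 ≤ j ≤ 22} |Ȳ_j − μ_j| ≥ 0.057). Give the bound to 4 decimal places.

Per-experiment Hoeffding bound: 2·exp(−2·1007·0.057²) = 2·exp(−6.54349) = 0.0028789.
Union bound over 22 events: 22·0.0028789 = 0.06334.

0.0633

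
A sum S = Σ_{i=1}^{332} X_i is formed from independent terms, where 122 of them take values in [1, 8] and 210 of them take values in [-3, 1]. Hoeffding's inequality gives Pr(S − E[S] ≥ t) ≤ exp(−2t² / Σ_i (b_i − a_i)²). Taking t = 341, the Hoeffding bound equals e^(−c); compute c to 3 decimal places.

24.905

Σ(b_i − a_i)² = 122·7² + 210·4² = 9338.
c = 2t² / 9338 = 2·341² / 9338 = 24.9049.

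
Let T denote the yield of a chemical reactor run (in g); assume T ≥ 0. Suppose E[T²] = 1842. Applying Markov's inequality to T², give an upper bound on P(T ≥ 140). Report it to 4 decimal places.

Since T ≥ 0, the event {T ≥ 140} is the same as {T² ≥ 19600}.
Markov's inequality applied to T² gives P(T² ≥ 19600) ≤ E[T²]/19600 = 1842/19600 = 0.0940.

0.0940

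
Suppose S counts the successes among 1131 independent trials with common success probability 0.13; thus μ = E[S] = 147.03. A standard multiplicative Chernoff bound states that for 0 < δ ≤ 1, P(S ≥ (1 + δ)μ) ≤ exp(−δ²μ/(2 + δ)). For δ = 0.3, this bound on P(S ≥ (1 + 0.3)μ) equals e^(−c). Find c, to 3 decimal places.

5.753

c = δ²μ/(2 + δ) = 0.3²·147.03/(2 + 0.3) = 5.7533.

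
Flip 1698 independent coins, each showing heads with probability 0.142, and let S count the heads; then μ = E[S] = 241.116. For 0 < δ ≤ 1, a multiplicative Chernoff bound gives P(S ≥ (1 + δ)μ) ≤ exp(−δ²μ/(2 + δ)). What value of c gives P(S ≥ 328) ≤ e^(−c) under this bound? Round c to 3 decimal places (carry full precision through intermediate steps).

13.264

Write 328 = (1 + δ)μ, so δ = 328/241.116 − 1 = 0.3603411…
Then the exponent is δ²μ/(2 + δ) = (328 − μ)² / (μ·(2 + δ)) = 13.264131.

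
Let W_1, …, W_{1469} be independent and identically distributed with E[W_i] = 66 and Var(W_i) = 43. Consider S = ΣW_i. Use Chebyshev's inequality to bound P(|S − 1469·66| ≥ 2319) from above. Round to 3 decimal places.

0.012

Var(S) = n·Var(W_i) = 1469·43 = 63167.
Chebyshev: P(|S − 1469·66| ≥ 2319) ≤ Var(S)/2319² = 63167/5377761 = 0.0117.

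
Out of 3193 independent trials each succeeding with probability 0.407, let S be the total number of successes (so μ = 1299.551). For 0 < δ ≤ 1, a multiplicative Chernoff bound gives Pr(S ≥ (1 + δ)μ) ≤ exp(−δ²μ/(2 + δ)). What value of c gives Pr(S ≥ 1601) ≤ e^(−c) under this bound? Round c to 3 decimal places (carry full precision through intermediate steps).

Write 1601 = (1 + δ)μ, so δ = 1601/1299.551 − 1 = 0.231964…
Then the exponent is δ²μ/(2 + δ) = (1601 − μ)² / (μ·(2 + δ)) = 31.329047.

31.329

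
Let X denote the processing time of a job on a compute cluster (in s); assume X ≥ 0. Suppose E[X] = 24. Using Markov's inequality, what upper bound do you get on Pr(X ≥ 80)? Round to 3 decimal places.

0.300

Markov's inequality: for a non-negative random variable, Pr(X ≥ a) ≤ E[X]/a.
Here E[X] = 24 and a = 80, so the bound is 24/80 = 0.3000.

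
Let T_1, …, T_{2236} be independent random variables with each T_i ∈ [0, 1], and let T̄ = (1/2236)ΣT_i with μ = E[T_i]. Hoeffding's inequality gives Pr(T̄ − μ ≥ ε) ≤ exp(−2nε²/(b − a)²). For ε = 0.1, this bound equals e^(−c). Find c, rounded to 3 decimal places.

44.720

c = 2nε²/(b − a)² = 2·2236·0.1² / 1² = 44.7200.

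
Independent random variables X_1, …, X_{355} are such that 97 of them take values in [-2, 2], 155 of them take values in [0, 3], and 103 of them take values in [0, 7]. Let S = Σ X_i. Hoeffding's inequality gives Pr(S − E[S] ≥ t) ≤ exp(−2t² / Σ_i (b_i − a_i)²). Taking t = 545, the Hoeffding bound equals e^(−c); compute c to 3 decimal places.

74.312

Σ(b_i − a_i)² = 97·4² + 155·3² + 103·7² = 7994.
c = 2t² / 7994 = 2·545² / 7994 = 74.3120.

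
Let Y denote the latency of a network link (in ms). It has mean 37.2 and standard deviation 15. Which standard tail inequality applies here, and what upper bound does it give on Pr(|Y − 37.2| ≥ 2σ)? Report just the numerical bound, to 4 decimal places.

Mean and variance are known, so Chebyshev's inequality applies.
Chebyshev: Pr(|Y − μ| ≥ t) ≤ Var(Y)/t².
Var(Y) = σ² = 15² = 225.
t = 2·15 = 30.
Bound = 225 / 900 = 0.2500.

0.2500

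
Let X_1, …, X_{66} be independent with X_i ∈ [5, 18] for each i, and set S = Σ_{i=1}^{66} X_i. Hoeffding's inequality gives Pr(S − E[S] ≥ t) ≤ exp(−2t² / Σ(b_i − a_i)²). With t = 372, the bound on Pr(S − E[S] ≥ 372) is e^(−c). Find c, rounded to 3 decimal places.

24.813

Σ(b_i − a_i)² = 66·(13)² = 11154.
c = 2t²/11154 = 2·372²/11154 = 24.8133.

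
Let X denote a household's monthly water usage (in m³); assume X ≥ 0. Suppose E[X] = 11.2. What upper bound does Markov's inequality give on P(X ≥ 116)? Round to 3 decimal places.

Markov's inequality: for a non-negative random variable, P(X ≥ a) ≤ E[X]/a.
Here E[X] = 11.2 and a = 116, so the bound is 11.2/116 = 0.0966.

0.097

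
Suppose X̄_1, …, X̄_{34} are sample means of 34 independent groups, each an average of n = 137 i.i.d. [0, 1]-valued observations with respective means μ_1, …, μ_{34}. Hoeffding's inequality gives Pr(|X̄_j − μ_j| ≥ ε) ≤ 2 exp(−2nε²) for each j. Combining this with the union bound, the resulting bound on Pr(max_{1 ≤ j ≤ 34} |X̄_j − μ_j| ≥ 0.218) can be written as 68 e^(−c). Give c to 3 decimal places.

13.022

Union bound over the 34 events: Pr(max_{1 ≤ j ≤ 34} |X̄_j − μ_j| ≥ 0.218) ≤ 34·2·exp(−2nε²) = 68 exp(−2·137·0.218²).
So c = 2·137·0.218² = 13.0216.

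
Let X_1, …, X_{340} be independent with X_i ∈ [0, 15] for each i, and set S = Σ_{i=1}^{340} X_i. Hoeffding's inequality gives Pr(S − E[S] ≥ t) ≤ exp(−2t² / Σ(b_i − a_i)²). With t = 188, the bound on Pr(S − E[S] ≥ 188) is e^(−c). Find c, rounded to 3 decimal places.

Σ(b_i − a_i)² = 340·(15)² = 76500.
c = 2t²/76500 = 2·188²/76500 = 0.9240.

0.924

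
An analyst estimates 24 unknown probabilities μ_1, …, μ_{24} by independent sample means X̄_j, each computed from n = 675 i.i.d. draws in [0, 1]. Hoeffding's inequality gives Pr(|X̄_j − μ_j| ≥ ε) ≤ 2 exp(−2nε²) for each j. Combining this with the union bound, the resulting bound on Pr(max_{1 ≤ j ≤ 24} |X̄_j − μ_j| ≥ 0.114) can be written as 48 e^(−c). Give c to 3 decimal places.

Union bound over the 24 events: Pr(max_{1 ≤ j ≤ 24} |X̄_j − μ_j| ≥ 0.114) ≤ 24·2·exp(−2nε²) = 48 exp(−2·675·0.114²).
So c = 2·675·0.114² = 17.5446.

17.545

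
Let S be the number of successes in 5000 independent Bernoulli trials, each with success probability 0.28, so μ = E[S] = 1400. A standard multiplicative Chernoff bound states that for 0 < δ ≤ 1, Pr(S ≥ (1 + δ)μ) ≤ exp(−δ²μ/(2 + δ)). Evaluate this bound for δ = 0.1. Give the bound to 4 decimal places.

Exponent = δ²μ/(2 + δ) = 0.1²·1400/2.1 = 6.6667.
Bound = exp(−6.6667) = 0.00127.

0.0013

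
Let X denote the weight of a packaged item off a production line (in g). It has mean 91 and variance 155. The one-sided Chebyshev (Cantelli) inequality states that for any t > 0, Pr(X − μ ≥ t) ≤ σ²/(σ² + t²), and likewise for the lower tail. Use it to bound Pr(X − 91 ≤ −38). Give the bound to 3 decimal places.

Here σ² = 155 and t = 38, so σ² + t² = 1599.
Cantelli's bound: 155/1599 = 0.0969.

0.097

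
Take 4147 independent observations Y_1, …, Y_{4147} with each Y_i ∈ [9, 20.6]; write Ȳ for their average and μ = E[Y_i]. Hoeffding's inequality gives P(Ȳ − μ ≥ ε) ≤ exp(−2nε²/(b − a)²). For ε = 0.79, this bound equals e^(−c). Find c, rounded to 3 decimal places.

c = 2nε²/(b − a)² = 2·4147·0.79² / 11.6² = 38.4682.

38.468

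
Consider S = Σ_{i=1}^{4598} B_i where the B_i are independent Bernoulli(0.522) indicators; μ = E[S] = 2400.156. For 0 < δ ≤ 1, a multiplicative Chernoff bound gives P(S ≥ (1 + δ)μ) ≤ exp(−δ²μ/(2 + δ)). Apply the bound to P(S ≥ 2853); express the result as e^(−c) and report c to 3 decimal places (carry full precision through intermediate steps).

39.037

Write 2853 = (1 + δ)μ, so δ = 2853/2400.156 − 1 = 0.1886727…
Then the exponent is δ²μ/(2 + δ) = (2853 − μ)² / (μ·(2 + δ)) = 39.037045.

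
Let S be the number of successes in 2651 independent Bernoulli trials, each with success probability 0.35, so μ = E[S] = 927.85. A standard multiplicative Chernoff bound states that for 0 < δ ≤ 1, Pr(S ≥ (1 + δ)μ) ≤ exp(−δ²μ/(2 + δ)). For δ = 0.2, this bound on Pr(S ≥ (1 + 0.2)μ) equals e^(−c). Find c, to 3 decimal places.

c = δ²μ/(2 + δ) = 0.2²·927.85/(2 + 0.2) = 16.8700.

16.870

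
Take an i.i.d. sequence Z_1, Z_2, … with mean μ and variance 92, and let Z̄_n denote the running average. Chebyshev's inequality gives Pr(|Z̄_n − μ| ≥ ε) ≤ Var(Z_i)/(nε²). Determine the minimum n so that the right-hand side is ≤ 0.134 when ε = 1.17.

502

Require 92/(n·1.17²) ≤ 0.134, i.e. n ≥ 92/(0.134·1.17²) = 501.547.
The smallest integer n is 502.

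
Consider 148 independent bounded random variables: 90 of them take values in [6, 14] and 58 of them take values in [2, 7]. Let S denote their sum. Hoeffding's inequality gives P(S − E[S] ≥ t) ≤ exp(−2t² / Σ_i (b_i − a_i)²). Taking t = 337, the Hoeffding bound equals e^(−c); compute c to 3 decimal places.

31.503

Σ(b_i − a_i)² = 90·8² + 58·5² = 7210.
c = 2t² / 7210 = 2·337² / 7210 = 31.5032.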